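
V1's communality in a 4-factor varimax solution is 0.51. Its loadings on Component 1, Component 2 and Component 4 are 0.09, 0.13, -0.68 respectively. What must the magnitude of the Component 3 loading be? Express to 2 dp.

0.15

Under orthogonal rotation h² = Σλ², so λ_Component 3² = h² − (0.4874) = 0.51 − 0.4874 = 0.0226.
|λ| = √0.0226 = 0.1503.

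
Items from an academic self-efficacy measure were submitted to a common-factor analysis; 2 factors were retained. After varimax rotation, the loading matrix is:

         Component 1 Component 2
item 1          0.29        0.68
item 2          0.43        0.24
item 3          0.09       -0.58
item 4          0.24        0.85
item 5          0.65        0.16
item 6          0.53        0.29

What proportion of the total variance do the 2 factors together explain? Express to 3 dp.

0.454

Communalities: 0.5465, 0.2425, 0.3445, 0.7801, 0.4481, 0.3650; Σh² = 2.7267.
Total variance with 6 standardized items is 6, so the solution explains 2.7267/6 = 0.4545.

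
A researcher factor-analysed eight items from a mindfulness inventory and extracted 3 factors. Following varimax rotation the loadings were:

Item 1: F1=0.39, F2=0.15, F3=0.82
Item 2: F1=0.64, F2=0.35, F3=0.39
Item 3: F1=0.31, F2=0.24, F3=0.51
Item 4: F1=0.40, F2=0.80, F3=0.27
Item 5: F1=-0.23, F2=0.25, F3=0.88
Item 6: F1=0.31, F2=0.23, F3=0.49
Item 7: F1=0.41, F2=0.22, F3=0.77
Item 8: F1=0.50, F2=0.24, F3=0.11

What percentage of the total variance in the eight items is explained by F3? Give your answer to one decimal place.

SS loadings for F3 = 0.82² + 0.39² + 0.51² + 0.27² + 0.88² + 0.49² + 0.77² + 0.11² = 2.7770
With 8 standardized items, total variance = 8. Proportion = 2.7770/8 = 0.3471 → 34.71%.

34.7%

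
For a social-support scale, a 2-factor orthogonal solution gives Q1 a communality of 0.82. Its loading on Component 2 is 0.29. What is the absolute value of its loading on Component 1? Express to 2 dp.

0.86

Under orthogonal rotation h² = Σλ², so λ_Component 1² = h² − (0.0841) = 0.82 − 0.0841 = 0.7359.
|λ| = √0.7359 = 0.8578.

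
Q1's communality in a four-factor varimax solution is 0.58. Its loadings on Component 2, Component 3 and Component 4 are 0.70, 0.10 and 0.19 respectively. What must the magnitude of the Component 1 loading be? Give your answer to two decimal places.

Under orthogonal rotation h² = Σλ², so λ_Component 1² = h² − (0.5361) = 0.58 − 0.5361 = 0.0439.
|λ| = √0.0439 = 0.2095.

0.21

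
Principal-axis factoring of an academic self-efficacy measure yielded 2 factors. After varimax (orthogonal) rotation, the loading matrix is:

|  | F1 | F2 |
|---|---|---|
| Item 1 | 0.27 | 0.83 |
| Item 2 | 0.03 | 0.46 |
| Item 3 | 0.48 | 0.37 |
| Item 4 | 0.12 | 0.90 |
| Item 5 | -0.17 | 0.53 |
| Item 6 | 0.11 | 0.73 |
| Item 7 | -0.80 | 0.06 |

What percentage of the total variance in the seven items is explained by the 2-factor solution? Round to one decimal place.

Communalities: 0.7618, 0.2125, 0.3673, 0.8244, 0.3098, 0.5450, 0.6436; Σh² = 3.6644.
Total variance with 7 standardized items is 7, so the solution explains 3.6644/7 = 0.5235 = 52.35%.

52.3%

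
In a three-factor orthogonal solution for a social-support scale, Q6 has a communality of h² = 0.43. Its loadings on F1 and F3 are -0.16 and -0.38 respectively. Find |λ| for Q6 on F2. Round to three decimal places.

Under orthogonal rotation h² = Σλ², so λ_F2² = h² − (0.1700) = 0.43 − 0.1700 = 0.2600.
|λ| = √0.2600 = 0.5099.

0.510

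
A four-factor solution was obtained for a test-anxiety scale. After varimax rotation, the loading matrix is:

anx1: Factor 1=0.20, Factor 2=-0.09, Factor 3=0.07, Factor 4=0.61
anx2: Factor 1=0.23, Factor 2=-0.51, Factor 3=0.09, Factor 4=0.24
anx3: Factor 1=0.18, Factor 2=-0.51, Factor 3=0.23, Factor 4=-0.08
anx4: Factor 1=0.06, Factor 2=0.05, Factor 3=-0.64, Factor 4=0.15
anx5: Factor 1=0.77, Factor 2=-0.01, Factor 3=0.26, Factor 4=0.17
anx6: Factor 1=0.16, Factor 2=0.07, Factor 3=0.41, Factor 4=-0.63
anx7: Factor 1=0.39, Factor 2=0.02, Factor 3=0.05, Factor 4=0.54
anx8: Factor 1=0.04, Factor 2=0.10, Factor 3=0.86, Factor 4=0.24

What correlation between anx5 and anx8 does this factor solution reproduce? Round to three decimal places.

r̂ = Σ λ_i·λ_j across factors = (0.77)(0.04) + (-0.01)(0.10) + (0.26)(0.86) + (0.17)(0.24)
  = +0.0308 -0.0010 +0.2236 +0.0408 = 0.2942

0.294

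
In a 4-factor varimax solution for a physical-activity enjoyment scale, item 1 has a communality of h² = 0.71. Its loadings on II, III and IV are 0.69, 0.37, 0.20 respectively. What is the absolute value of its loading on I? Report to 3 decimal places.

0.239

Under orthogonal rotation h² = Σλ², so λ_I² = h² − (0.6530) = 0.71 − 0.6530 = 0.0570.
|λ| = √0.0570 = 0.2387.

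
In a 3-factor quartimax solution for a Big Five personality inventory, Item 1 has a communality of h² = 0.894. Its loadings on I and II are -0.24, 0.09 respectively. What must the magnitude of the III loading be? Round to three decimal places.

0.910

Under orthogonal rotation h² = Σλ², so λ_III² = h² − (0.0657) = 0.894 − 0.0657 = 0.8283.
|λ| = √0.8283 = 0.9101.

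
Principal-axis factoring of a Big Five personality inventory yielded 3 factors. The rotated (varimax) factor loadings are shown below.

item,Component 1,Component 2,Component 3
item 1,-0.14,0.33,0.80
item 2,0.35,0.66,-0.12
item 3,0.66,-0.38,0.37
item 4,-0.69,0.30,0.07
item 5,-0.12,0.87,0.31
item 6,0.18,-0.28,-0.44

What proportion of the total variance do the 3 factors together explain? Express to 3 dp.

0.633

SS loadings by factor: 1.1006, 1.6142, 1.0859; total = 3.8007.
Total variance with 6 standardized items is 6, so the solution explains 3.8007/6 = 0.6335.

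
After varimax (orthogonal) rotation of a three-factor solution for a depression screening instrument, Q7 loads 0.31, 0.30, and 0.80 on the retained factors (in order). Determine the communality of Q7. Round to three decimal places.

0.826

h² = 0.31² + 0.30² + 0.80² = 0.0961 + 0.0900 + 0.6400 = 0.8261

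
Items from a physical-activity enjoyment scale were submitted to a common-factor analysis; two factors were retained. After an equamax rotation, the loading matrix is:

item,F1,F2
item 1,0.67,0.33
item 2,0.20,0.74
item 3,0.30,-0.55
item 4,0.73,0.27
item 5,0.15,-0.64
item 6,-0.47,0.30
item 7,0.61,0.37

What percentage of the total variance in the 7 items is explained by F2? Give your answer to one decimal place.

SS loadings for F2 = 0.33² + 0.74² + (-0.55)² + 0.27² + (-0.64)² + 0.30² + 0.37² = 1.6684
With 7 standardized items, total variance = 7. Proportion = 1.6684/7 = 0.2383 → 23.83%.

23.8%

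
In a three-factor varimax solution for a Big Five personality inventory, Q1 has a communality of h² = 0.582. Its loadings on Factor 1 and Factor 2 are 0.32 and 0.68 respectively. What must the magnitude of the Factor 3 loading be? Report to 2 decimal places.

0.13

Under orthogonal rotation h² = Σλ², so λ_Factor 3² = h² − (0.5648) = 0.582 − 0.5648 = 0.0172.
|λ| = √0.0172 = 0.1311.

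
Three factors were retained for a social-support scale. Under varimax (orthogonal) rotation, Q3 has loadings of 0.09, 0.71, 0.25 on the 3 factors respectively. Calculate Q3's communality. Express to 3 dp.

0.575

h² = 0.09² + 0.71² + 0.25² = 0.0081 + 0.5041 + 0.0625 = 0.5747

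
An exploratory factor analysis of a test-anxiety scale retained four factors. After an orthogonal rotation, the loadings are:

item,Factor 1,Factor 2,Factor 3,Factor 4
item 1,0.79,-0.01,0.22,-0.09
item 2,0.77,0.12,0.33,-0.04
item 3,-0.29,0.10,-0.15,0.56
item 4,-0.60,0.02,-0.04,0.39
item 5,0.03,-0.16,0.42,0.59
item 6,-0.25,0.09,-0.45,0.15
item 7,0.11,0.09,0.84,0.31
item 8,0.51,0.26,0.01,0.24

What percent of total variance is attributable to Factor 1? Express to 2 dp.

SS loadings for Factor 1 = 0.79² + 0.77² + (-0.29)² + (-0.60)² + 0.03² + (-0.25)² + 0.11² + 0.51² = 1.9967
With 8 standardized items, total variance = 8. Proportion = 1.9967/8 = 0.2496 → 24.96%.

24.96%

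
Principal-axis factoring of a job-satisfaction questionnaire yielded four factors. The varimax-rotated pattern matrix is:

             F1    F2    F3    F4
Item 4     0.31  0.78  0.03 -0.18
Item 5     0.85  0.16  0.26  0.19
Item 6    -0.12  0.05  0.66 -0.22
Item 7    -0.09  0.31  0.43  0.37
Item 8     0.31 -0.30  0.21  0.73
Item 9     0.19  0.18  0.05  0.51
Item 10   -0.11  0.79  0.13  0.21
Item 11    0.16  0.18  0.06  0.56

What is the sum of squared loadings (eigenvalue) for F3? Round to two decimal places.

SS loadings for F3 = 0.03² + 0.26² + 0.66² + 0.43² + 0.21² + 0.05² + 0.13² + 0.06² = 0.0009 + 0.0676 + 0.4356 + 0.1849 + 0.0441 + 0.0025 + 0.0169 + 0.0036 = 0.7561

0.76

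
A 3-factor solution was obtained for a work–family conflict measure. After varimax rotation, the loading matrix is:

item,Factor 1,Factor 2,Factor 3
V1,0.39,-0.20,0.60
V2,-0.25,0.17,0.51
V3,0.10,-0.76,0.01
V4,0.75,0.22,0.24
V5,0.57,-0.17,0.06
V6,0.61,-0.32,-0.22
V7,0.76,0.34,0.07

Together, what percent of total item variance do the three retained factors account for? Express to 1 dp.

Communalities: 0.5521, 0.3515, 0.5877, 0.6685, 0.3574, 0.5229, 0.6981; Σh² = 3.7382.
Total variance with 7 standardized items is 7, so the solution explains 3.7382/7 = 0.5340 = 53.40%.

53.4%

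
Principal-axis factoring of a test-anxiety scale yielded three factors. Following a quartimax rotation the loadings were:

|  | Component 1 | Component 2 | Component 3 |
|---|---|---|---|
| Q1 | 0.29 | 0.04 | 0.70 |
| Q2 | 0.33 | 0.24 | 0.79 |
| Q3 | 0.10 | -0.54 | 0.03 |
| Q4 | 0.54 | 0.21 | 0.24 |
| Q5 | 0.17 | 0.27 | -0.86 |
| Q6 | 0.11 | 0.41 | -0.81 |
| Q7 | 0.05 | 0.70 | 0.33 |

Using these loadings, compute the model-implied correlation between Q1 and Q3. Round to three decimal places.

0.028

r̂ = Σ λ_i·λ_j across factors = (0.29)(0.10) + (0.04)(-0.54) + (0.70)(0.03)
  = +0.0290 -0.0216 +0.0210 = 0.0284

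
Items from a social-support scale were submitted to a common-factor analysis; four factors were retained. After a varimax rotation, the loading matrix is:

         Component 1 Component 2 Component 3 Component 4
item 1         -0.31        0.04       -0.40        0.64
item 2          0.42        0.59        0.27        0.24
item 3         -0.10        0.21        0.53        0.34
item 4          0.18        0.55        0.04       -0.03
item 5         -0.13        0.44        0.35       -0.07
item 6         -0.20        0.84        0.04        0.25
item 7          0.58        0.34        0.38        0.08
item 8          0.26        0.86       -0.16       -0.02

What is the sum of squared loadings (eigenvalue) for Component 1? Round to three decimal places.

0.776

SS loadings for Component 1 = (-0.31)² + 0.42² + (-0.10)² + 0.18² + (-0.13)² + (-0.20)² + 0.58² + 0.26² = 0.0961 + 0.1764 + 0.0100 + 0.0324 + 0.0169 + 0.0400 + 0.3364 + 0.0676 = 0.7758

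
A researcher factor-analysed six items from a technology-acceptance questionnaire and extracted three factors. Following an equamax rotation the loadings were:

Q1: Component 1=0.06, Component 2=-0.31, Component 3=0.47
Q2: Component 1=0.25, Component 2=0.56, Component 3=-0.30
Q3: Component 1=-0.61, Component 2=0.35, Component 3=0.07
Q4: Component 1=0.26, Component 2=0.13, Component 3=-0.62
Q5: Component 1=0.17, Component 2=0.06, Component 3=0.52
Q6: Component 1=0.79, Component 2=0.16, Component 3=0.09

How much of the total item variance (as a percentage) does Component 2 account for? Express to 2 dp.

SS loadings for Component 2 = (-0.31)² + 0.56² + 0.35² + 0.13² + 0.06² + 0.16² = 0.5783
With 6 standardized items, total variance = 6. Proportion = 0.5783/6 = 0.0964 → 9.64%.

9.64%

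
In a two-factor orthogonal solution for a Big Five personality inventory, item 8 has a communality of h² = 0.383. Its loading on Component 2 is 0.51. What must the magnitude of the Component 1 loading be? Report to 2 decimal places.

0.35

Under orthogonal rotation h² = Σλ², so λ_Component 1² = h² − (0.2601) = 0.383 − 0.2601 = 0.1229.
|λ| = √0.1229 = 0.3506.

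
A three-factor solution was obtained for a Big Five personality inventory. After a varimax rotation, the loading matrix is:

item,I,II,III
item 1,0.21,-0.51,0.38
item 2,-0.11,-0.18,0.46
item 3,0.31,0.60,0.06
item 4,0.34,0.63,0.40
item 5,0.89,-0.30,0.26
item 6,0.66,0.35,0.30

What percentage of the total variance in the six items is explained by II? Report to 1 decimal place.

SS loadings for II = (-0.51)² + (-0.18)² + 0.60² + 0.63² + (-0.30)² + 0.35² = 1.2619
With 6 standardized items, total variance = 6. Proportion = 1.2619/6 = 0.2103 → 21.03%.

21.0%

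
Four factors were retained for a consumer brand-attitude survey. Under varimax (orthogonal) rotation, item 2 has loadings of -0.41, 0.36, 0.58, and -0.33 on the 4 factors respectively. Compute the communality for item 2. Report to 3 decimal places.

0.743

h² = (-0.41)² + 0.36² + 0.58² + (-0.33)² = 0.1681 + 0.1296 + 0.3364 + 0.1089 = 0.7430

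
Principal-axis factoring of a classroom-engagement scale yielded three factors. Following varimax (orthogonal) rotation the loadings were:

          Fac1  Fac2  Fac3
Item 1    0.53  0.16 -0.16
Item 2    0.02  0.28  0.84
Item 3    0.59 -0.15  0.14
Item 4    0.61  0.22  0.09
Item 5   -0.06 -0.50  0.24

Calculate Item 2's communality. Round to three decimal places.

0.784

h² = 0.02² + 0.28² + 0.84² = 0.0004 + 0.0784 + 0.7056 = 0.7844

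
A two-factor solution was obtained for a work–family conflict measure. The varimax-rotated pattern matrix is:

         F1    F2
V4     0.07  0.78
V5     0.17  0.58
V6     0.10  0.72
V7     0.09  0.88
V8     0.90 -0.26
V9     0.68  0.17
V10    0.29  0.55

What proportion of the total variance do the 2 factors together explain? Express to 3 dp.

SS loadings by factor: 1.4084, 2.6366; total = 4.0450.
Total variance with 7 standardized items is 7, so the solution explains 4.0450/7 = 0.5779.

0.578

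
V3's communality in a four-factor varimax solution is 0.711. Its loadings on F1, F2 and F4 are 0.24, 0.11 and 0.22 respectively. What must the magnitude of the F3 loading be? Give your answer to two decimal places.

Under orthogonal rotation h² = Σλ², so λ_F3² = h² − (0.1181) = 0.711 − 0.1181 = 0.5929.
|λ| = √0.5929 = 0.7700.

0.77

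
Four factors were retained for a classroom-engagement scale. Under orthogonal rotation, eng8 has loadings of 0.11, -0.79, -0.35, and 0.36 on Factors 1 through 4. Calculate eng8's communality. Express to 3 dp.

0.888

h² = 0.11² + (-0.79)² + (-0.35)² + 0.36² = 0.0121 + 0.6241 + 0.1225 + 0.1296 = 0.8883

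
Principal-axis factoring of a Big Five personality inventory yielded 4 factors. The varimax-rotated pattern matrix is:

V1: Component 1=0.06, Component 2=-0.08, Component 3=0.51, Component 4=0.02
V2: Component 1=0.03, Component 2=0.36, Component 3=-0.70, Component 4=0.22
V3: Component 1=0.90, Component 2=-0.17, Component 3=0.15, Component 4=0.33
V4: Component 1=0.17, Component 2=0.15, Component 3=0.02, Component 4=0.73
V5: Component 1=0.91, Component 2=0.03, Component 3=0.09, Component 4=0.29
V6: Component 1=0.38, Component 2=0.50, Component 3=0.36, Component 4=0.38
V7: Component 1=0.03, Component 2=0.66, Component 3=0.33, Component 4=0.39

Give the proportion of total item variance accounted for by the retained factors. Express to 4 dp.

0.6831

SS loadings by factor: 1.8168, 0.8739, 1.0196, 1.0712; total = 4.7815.
Total variance with 7 standardized items is 7, so the solution explains 4.7815/7 = 0.6831.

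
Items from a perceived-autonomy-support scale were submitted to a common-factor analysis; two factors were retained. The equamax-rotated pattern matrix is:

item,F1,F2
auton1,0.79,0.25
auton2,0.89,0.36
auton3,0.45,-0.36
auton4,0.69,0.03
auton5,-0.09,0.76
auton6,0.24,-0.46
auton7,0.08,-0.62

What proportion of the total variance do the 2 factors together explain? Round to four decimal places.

SS loadings by factor: 2.1669, 1.4962; total = 3.6631.
Total variance with 7 standardized items is 7, so the solution explains 3.6631/7 = 0.5233.

0.5233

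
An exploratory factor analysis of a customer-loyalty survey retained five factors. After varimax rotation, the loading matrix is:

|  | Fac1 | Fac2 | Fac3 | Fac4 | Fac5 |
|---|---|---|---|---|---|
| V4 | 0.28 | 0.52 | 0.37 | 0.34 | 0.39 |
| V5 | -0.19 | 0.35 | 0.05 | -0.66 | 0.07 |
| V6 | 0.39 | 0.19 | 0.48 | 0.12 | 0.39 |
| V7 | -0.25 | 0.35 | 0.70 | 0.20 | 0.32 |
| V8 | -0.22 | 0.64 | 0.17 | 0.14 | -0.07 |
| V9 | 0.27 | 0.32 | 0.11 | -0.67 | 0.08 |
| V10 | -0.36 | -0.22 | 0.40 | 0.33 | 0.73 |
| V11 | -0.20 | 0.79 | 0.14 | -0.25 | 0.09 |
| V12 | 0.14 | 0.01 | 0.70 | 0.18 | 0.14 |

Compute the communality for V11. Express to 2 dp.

0.75

h² = (-0.20)² + 0.79² + 0.14² + (-0.25)² + 0.09² = 0.0400 + 0.6241 + 0.0196 + 0.0625 + 0.0081 = 0.7543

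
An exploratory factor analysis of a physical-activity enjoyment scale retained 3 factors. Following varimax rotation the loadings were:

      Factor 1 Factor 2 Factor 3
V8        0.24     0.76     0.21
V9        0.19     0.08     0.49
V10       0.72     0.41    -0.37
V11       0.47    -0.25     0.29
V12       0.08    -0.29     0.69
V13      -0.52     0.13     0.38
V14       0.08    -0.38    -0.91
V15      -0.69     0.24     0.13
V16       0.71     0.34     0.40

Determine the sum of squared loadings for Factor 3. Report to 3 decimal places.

SS loadings for Factor 3 = 0.21² + 0.49² + (-0.37)² + 0.29² + 0.69² + 0.38² + (-0.91)² + 0.13² + 0.40² = 0.0441 + 0.2401 + 0.1369 + 0.0841 + 0.4761 + 0.1444 + 0.8281 + 0.0169 + 0.1600 = 2.1307

2.131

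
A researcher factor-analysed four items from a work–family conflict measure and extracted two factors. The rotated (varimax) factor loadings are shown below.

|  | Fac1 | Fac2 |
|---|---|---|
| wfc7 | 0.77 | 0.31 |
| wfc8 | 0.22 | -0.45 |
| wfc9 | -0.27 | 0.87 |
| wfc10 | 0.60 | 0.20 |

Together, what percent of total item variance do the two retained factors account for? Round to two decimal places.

54.24%

SS loadings by factor: 1.0742, 1.0955; total = 2.1697.
Total variance with 4 standardized items is 4, so the solution explains 2.1697/4 = 0.5424 = 54.24%.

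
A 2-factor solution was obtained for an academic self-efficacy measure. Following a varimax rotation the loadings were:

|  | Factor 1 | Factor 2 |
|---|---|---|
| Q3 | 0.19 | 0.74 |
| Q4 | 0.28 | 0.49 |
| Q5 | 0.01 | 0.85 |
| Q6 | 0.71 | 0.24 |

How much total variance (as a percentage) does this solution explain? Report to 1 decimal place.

Communalities: 0.5837, 0.3185, 0.7226, 0.5617; Σh² = 2.1865.
Total variance with 4 standardized items is 4, so the solution explains 2.1865/4 = 0.5466 = 54.66%.

54.7%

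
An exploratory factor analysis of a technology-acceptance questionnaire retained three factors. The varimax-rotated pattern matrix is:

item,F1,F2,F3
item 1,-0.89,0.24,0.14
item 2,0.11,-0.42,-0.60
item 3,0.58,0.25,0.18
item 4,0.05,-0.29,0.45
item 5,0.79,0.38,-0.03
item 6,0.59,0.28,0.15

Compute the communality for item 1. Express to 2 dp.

0.87

h² = (-0.89)² + 0.24² + 0.14² = 0.7921 + 0.0576 + 0.0196 = 0.8693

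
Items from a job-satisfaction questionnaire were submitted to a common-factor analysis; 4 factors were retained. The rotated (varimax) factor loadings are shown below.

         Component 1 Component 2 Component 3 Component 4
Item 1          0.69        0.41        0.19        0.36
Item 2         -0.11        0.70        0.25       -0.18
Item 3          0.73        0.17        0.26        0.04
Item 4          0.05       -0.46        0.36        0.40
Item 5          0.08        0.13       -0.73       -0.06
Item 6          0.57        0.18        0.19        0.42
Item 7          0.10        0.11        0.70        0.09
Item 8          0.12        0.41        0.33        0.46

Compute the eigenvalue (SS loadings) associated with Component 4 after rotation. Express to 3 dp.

0.723

SS loadings for Component 4 = 0.36² + (-0.18)² + 0.04² + 0.40² + (-0.06)² + 0.42² + 0.09² + 0.46² = 0.1296 + 0.0324 + 0.0016 + 0.1600 + 0.0036 + 0.1764 + 0.0081 + 0.2116 = 0.7233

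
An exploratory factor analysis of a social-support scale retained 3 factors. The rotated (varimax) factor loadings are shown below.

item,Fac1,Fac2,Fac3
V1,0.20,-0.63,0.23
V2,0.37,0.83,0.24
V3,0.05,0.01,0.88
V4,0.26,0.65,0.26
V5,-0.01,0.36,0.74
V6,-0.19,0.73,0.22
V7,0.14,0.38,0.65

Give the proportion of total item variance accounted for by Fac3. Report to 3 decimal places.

0.282

SS loadings for Fac3 = 0.23² + 0.24² + 0.88² + 0.26² + 0.74² + 0.22² + 0.65² = 1.9710
Proportion of variance = 1.9710 / 7 = 0.2816.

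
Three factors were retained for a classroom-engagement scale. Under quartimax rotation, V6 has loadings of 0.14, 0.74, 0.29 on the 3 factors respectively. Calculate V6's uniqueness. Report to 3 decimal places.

h² = 0.14² + 0.74² + 0.29² = 0.0196 + 0.5476 + 0.0841 = 0.6513
Uniqueness u² = 1 − h² = 1 − 0.6513 = 0.3487

0.349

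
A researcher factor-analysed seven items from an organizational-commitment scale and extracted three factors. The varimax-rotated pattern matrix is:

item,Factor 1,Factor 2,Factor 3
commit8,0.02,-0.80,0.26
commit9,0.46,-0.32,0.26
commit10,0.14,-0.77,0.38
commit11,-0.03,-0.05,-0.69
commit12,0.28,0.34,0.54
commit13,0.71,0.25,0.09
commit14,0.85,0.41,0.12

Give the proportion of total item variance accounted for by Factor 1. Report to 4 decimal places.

SS loadings for Factor 1 = 0.02² + 0.46² + 0.14² + (-0.03)² + 0.28² + 0.71² + 0.85² = 1.5375
Proportion of variance = 1.5375 / 7 = 0.2196.

0.2196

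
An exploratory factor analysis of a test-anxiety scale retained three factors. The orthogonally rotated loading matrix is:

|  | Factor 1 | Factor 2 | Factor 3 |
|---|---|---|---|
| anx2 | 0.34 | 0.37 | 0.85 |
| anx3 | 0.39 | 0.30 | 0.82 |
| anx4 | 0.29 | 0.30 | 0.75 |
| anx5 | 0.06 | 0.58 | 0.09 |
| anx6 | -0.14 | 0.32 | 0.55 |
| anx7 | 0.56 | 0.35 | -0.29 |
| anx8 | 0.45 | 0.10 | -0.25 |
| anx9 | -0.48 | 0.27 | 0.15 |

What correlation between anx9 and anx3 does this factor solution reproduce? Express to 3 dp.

0.017

r̂ = Σ λ_i·λ_j across factors = (-0.48)(0.39) + (0.27)(0.30) + (0.15)(0.82)
  = -0.1872 +0.0810 +0.1230 = 0.0168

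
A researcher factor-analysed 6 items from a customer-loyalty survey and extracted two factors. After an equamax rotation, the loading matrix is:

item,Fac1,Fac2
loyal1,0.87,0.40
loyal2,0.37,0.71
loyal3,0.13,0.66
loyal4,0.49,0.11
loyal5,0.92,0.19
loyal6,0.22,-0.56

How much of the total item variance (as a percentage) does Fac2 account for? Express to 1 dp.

SS loadings for Fac2 = 0.40² + 0.71² + 0.66² + 0.11² + 0.19² + (-0.56)² = 1.4615
With 6 standardized items, total variance = 6. Proportion = 1.4615/6 = 0.2436 → 24.36%.

24.4%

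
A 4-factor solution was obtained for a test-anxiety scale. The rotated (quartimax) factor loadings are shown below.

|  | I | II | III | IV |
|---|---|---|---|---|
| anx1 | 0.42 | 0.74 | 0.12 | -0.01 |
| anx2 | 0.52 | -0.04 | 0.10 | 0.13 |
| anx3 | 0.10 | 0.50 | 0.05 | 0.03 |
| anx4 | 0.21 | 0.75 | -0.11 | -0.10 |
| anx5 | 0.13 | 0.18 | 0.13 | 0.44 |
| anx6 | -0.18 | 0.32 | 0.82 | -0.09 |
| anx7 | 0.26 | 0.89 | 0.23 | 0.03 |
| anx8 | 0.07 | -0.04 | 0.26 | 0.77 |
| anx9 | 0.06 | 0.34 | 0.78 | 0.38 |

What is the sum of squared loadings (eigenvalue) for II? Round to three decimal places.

2.406

SS loadings for II = 0.74² + (-0.04)² + 0.50² + 0.75² + 0.18² + 0.32² + 0.89² + (-0.04)² + 0.34² = 0.5476 + 0.0016 + 0.2500 + 0.5625 + 0.0324 + 0.1024 + 0.7921 + 0.0016 + 0.1156 = 2.4058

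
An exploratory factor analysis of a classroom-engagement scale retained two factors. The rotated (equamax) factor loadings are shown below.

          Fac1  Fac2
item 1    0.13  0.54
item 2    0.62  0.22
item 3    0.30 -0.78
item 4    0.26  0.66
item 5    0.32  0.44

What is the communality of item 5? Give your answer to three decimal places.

0.296

h² = 0.32² + 0.44² = 0.1024 + 0.1936 = 0.2960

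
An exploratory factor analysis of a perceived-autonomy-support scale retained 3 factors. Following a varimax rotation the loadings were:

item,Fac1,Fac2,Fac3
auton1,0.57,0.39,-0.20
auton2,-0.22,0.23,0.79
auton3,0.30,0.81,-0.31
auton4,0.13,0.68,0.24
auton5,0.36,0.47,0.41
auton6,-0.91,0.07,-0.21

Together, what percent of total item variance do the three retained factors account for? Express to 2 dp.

66.95%

SS loadings by factor: 1.4379, 1.5493, 1.0300; total = 4.0172.
Total variance with 6 standardized items is 6, so the solution explains 4.0172/6 = 0.6695 = 66.95%.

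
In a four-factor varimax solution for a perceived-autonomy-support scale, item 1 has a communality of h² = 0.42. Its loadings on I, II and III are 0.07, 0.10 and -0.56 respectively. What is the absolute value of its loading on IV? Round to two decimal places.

0.30

Under orthogonal rotation h² = Σλ², so λ_IV² = h² − (0.3285) = 0.42 − 0.3285 = 0.0915.
|λ| = √0.0915 = 0.3025.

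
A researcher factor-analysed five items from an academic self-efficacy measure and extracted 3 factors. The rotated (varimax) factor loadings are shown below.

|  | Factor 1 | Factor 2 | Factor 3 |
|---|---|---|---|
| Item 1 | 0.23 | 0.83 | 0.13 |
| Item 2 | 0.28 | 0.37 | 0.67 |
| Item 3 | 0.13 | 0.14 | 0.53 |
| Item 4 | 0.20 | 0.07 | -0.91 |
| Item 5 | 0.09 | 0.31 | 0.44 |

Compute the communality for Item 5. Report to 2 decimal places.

0.30

h² = 0.09² + 0.31² + 0.44² = 0.0081 + 0.0961 + 0.1936 = 0.2978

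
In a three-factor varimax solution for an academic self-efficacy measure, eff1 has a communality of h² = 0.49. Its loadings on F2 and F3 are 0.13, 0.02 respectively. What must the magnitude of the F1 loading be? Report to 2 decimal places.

Under orthogonal rotation h² = Σλ², so λ_F1² = h² − (0.0173) = 0.49 − 0.0173 = 0.4727.
|λ| = √0.4727 = 0.6875.

0.69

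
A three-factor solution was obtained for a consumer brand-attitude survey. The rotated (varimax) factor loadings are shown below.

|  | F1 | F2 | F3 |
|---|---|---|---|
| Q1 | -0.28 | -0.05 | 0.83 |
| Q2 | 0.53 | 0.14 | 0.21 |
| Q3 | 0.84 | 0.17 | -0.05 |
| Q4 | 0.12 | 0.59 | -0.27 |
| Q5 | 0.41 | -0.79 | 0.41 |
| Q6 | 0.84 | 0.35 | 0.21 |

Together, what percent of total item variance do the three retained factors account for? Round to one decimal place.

68.7%

SS loadings by factor: 1.9530, 1.1457, 1.0206; total = 4.1193.
Total variance with 6 standardized items is 6, so the solution explains 4.1193/6 = 0.6865 = 68.66%.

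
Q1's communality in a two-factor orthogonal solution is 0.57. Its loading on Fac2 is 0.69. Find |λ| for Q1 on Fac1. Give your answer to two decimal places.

0.31

Under orthogonal rotation h² = Σλ², so λ_Fac1² = h² − (0.4761) = 0.57 − 0.4761 = 0.0939.
|λ| = √0.0939 = 0.3064.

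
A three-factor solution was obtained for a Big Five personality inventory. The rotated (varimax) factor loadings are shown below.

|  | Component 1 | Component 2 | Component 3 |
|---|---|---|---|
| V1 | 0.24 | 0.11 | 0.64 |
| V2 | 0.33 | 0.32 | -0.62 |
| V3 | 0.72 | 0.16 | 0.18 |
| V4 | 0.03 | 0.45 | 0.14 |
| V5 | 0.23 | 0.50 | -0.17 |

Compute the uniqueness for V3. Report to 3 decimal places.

h² = 0.72² + 0.16² + 0.18² = 0.5184 + 0.0256 + 0.0324 = 0.5764
Uniqueness u² = 1 − h² = 1 − 0.5764 = 0.4236

0.424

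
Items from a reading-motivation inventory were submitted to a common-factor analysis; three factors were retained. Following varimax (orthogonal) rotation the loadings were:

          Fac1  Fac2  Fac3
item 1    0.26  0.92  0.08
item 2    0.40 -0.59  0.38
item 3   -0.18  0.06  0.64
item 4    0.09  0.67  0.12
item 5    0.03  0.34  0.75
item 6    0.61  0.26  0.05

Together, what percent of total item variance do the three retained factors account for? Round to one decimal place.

60.2%

SS loadings by factor: 0.6411, 1.8302, 1.1398; total = 3.6111.
Total variance with 6 standardized items is 6, so the solution explains 3.6111/6 = 0.6018 = 60.19%.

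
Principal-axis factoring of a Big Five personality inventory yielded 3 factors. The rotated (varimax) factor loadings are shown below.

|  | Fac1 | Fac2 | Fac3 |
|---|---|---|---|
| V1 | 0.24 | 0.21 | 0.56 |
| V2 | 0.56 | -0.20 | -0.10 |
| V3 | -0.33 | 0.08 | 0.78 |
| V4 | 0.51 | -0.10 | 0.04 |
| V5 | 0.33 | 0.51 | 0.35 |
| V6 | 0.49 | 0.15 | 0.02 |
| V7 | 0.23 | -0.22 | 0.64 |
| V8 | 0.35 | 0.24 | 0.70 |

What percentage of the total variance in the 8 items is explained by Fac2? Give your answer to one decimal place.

6.1%

SS loadings for Fac2 = 0.21² + (-0.20)² + 0.08² + (-0.10)² + 0.51² + 0.15² + (-0.22)² + 0.24² = 0.4891
With 8 standardized items, total variance = 8. Proportion = 0.4891/8 = 0.0611 → 6.11%.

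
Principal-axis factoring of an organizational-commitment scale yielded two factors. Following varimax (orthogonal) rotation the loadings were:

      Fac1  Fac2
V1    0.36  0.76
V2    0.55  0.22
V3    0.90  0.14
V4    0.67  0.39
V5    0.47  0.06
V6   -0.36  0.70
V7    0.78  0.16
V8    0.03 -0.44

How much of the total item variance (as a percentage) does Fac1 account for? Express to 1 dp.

33.1%

SS loadings for Fac1 = 0.36² + 0.55² + 0.90² + 0.67² + 0.47² + (-0.36)² + 0.78² + 0.03² = 2.6508
With 8 standardized items, total variance = 8. Proportion = 2.6508/8 = 0.3314 → 33.14%.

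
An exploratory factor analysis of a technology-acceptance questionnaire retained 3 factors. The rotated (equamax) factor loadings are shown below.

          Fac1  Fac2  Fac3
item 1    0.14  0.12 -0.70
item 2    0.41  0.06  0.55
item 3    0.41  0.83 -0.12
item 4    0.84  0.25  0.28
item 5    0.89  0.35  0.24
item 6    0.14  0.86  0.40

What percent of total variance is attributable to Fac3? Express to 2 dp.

18.38%

SS loadings for Fac3 = (-0.70)² + 0.55² + (-0.12)² + 0.28² + 0.24² + 0.40² = 1.1029
With 6 standardized items, total variance = 6. Proportion = 1.1029/6 = 0.1838 → 18.38%.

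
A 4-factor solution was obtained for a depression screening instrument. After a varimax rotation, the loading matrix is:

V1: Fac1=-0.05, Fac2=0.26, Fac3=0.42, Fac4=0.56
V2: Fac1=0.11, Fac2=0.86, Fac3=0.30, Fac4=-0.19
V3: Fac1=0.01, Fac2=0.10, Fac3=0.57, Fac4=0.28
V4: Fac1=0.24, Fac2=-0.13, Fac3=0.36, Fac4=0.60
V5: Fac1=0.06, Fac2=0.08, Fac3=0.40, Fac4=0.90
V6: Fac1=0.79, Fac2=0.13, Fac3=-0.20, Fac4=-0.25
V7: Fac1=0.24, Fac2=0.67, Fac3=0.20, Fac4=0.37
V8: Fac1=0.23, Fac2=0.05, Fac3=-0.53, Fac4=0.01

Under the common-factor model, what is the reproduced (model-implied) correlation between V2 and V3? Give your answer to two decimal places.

r̂ = Σ λ_i·λ_j across factors = (0.11)(0.01) + (0.86)(0.10) + (0.30)(0.57) + (-0.19)(0.28)
  = +0.0011 +0.0860 +0.1710 -0.0532 = 0.2049

0.20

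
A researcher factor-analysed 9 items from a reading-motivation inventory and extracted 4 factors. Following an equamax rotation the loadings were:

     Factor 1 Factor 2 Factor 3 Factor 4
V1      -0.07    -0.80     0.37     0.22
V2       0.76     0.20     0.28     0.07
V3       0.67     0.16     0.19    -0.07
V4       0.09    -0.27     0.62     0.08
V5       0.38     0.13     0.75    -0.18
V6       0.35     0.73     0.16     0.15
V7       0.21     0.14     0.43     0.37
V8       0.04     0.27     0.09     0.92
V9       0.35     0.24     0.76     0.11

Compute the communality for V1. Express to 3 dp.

h² = (-0.07)² + (-0.80)² + 0.37² + 0.22² = 0.0049 + 0.6400 + 0.1369 + 0.0484 = 0.8302

0.830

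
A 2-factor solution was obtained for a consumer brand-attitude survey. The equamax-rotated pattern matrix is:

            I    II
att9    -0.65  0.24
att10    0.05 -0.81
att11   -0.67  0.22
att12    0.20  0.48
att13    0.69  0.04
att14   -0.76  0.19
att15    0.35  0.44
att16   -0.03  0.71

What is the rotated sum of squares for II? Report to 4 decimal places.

1.7279

SS loadings for II = 0.24² + (-0.81)² + 0.22² + 0.48² + 0.04² + 0.19² + 0.44² + 0.71² = 0.0576 + 0.6561 + 0.0484 + 0.2304 + 0.0016 + 0.0361 + 0.1936 + 0.5041 = 1.7279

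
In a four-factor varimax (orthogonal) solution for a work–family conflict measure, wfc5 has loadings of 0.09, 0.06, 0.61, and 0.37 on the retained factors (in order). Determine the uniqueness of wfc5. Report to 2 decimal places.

h² = 0.09² + 0.06² + 0.61² + 0.37² = 0.0081 + 0.0036 + 0.3721 + 0.1369 = 0.5207
Uniqueness u² = 1 − h² = 1 − 0.5207 = 0.4793

0.48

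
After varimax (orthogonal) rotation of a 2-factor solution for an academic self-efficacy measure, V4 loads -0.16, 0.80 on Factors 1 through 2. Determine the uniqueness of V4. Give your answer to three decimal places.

h² = (-0.16)² + 0.80² = 0.0256 + 0.6400 = 0.6656
Uniqueness u² = 1 − h² = 1 − 0.6656 = 0.3344

0.334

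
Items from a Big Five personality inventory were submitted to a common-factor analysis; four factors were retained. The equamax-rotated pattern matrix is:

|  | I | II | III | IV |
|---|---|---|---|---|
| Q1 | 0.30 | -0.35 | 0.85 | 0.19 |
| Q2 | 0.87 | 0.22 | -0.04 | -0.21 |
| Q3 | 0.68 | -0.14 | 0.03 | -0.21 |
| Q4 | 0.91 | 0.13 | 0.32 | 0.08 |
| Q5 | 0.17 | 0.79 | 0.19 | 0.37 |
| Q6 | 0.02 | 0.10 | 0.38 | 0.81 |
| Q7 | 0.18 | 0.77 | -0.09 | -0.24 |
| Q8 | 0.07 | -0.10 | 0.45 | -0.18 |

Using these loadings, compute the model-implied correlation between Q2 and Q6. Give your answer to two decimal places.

-0.15

r̂ = Σ λ_i·λ_j across factors = (0.87)(0.02) + (0.22)(0.10) + (-0.04)(0.38) + (-0.21)(0.81)
  = +0.0174 +0.0220 -0.0152 -0.1701 = -0.1459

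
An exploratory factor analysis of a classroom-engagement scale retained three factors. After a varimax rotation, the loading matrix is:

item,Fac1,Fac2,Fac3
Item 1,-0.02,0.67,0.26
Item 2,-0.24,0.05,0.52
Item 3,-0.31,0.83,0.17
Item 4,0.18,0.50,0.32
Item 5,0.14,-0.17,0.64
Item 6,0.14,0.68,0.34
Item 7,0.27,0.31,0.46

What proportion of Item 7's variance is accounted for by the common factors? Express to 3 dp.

0.381

h² = 0.27² + 0.31² + 0.46² = 0.0729 + 0.0961 + 0.2116 = 0.3806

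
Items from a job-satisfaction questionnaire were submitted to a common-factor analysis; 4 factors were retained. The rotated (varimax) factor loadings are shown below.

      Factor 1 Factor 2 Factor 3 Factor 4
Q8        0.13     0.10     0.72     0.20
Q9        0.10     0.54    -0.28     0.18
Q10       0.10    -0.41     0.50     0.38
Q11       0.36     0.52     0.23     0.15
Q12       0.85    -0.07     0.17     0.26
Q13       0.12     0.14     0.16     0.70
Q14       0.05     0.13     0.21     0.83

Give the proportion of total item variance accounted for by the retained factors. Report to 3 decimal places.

SS loadings by factor: 0.9059, 0.7815, 0.9983, 1.4858; total = 4.1715.
Total variance with 7 standardized items is 7, so the solution explains 4.1715/7 = 0.5959.

0.596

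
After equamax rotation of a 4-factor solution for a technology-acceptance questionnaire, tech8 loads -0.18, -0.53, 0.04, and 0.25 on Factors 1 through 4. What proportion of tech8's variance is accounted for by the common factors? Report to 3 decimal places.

0.377

h² = (-0.18)² + (-0.53)² + 0.04² + 0.25² = 0.0324 + 0.2809 + 0.0016 + 0.0625 = 0.3774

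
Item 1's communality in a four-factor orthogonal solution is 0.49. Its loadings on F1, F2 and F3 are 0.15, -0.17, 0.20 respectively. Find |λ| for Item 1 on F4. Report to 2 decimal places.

Under orthogonal rotation h² = Σλ², so λ_F4² = h² − (0.0914) = 0.49 − 0.0914 = 0.3986.
|λ| = √0.3986 = 0.6313.

0.63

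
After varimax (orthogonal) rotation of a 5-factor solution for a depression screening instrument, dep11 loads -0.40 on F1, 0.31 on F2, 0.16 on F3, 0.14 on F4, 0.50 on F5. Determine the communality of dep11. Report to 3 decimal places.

0.551

h² = (-0.40)² + 0.31² + 0.16² + 0.14² + 0.50² = 0.1600 + 0.0961 + 0.0256 + 0.0196 + 0.2500 = 0.5513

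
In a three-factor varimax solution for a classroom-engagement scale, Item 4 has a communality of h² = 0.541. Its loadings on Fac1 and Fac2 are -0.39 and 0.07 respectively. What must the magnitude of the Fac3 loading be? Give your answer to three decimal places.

0.620

Under orthogonal rotation h² = Σλ², so λ_Fac3² = h² − (0.1570) = 0.541 − 0.1570 = 0.3840.
|λ| = √0.3840 = 0.6197.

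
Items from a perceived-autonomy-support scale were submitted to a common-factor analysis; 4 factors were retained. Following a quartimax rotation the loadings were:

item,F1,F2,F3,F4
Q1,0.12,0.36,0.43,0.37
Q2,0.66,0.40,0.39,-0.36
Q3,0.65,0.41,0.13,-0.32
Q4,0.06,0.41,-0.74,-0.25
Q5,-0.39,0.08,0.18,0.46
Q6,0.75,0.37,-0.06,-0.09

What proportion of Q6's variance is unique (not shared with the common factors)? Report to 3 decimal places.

h² = 0.75² + 0.37² + (-0.06)² + (-0.09)² = 0.5625 + 0.1369 + 0.0036 + 0.0081 = 0.7111
Uniqueness u² = 1 − h² = 1 − 0.7111 = 0.2889

0.289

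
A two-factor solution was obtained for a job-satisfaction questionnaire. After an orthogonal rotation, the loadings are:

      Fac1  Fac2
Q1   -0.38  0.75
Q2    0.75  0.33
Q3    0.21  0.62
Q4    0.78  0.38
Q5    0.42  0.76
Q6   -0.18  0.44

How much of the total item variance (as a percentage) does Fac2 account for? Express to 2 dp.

SS loadings for Fac2 = 0.75² + 0.33² + 0.62² + 0.38² + 0.76² + 0.44² = 1.9714
With 6 standardized items, total variance = 6. Proportion = 1.9714/6 = 0.3286 → 32.86%.

32.86%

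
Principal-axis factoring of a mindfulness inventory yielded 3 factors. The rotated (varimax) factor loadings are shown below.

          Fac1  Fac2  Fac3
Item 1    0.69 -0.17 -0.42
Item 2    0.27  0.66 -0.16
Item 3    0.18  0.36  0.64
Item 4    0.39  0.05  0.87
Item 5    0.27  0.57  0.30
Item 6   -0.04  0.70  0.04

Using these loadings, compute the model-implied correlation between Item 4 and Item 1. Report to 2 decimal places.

r̂ = Σ λ_i·λ_j across factors = (0.39)(0.69) + (0.05)(-0.17) + (0.87)(-0.42)
  = +0.2691 -0.0085 -0.3654 = -0.1048

-0.10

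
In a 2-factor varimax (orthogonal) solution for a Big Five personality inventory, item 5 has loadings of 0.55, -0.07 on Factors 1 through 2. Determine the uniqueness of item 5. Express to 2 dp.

0.69

h² = 0.55² + (-0.07)² = 0.3025 + 0.0049 = 0.3074
Uniqueness u² = 1 − h² = 1 − 0.3074 = 0.6926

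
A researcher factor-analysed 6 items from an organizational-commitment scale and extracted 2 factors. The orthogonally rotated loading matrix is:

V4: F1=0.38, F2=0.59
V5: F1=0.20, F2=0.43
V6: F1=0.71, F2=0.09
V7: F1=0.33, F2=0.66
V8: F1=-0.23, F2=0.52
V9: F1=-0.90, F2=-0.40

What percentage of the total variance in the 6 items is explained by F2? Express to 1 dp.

SS loadings for F2 = 0.59² + 0.43² + 0.09² + 0.66² + 0.52² + (-0.40)² = 1.4071
With 6 standardized items, total variance = 6. Proportion = 1.4071/6 = 0.2345 → 23.45%.

23.5%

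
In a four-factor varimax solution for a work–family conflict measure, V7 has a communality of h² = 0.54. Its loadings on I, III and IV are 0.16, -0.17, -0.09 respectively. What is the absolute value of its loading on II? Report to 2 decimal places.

0.69

Under orthogonal rotation h² = Σλ², so λ_II² = h² − (0.0626) = 0.54 − 0.0626 = 0.4774.
|λ| = √0.4774 = 0.6909.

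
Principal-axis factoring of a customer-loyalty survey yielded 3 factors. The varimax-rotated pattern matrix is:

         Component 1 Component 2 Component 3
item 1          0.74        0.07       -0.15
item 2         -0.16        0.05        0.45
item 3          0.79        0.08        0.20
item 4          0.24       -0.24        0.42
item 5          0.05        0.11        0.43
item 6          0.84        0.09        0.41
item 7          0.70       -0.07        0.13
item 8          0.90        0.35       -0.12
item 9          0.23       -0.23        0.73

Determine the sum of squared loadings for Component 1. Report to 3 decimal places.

SS loadings for Component 1 = 0.74² + (-0.16)² + 0.79² + 0.24² + 0.05² + 0.84² + 0.70² + 0.90² + 0.23² = 0.5476 + 0.0256 + 0.6241 + 0.0576 + 0.0025 + 0.7056 + 0.4900 + 0.8100 + 0.0529 = 3.3159

3.316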